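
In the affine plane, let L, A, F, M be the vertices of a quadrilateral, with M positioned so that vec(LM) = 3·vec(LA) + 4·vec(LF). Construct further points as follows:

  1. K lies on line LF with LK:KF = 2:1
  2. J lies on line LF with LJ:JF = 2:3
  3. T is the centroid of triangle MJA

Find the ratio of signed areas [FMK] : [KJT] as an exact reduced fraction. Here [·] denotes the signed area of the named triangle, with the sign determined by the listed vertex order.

[FMK]:[KJT] = -45/16

Choose coordinates L = (0, 0), A = (1, 0), F = (0, 1), M = (3, 4).
1. K lies on line LF with LK:KF = 2:1 ⇒ K = (0, 2/3)
2. J lies on line LF with LJ:JF = 2:3 ⇒ J = (0, 2/5)
3. T is the centroid of triangle MJA ⇒ T = (4/3, 22/15)
2·[FMK] = -1, 2·[KJT] = 16/45
[FMK]:[KJT] = -1:16/45 = -45/16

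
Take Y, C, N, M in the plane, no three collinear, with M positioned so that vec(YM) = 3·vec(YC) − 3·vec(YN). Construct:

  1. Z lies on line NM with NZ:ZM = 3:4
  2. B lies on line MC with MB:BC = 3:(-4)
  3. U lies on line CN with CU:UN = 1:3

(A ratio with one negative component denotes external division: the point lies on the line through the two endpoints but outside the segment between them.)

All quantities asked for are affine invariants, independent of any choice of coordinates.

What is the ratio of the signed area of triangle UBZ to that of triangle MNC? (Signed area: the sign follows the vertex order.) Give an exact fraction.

Work in coordinates with Y = (0, 0), C = (1, 0), N = (0, 1), M = (3, -3).
1. Z lies on line NM with NZ:ZM = 3:4 ⇒ Z = (9/7, -5/7)
2. B lies on line MC with MB:BC = 3:(-4) ⇒ B = (9, -12)
3. U lies on line CN with CU:UN = 1:3 ⇒ U = (3/4, 1/4)
2·[UBZ] = -39/28, 2·[MNC] = -1
[UBZ]:[MNC] = -39/28:-1 = 39/28

[UBZ]:[MNC] = 39/28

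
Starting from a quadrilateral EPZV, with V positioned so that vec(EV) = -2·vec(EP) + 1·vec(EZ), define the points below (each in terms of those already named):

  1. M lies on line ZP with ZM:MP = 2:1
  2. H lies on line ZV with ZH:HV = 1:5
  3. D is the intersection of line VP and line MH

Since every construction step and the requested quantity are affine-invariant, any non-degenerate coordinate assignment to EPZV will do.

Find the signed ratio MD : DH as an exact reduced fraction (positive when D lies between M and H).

Work in coordinates with E = (0, 0), P = (1, 0), Z = (0, 1), V = (-2, 1).
1. M lies on line ZP with ZM:MP = 2:1 ⇒ M = (2/3, 1/3)
2. H lies on line ZV with ZH:HV = 1:5 ⇒ H = (-1/3, 1)
3. D is the intersection of line VP and line MH ⇒ D = (4/3, -1/9)
D = M + t·(H−M) with t = -2/3, so MD:DH = t:(1−t) = -2/3:5/3

MD:DH = -2/5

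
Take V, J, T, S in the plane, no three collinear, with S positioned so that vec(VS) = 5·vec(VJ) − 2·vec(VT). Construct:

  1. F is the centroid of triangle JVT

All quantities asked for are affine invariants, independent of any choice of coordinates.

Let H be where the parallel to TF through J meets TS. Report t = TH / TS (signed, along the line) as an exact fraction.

t = 1/7

Assign V = (0, 0), J = (1, 0), T = (0, 1), S = (5, -2) — the answer is frame-independent, so this choice is without loss of generality.
1. F is the centroid of triangle JVT ⇒ F = (1/3, 1/3)
through J parallel to TF: direction (1/3, -2/3); meets TS at H = (5/7, 4/7)
H = T + t·(S−T) with t = 1/7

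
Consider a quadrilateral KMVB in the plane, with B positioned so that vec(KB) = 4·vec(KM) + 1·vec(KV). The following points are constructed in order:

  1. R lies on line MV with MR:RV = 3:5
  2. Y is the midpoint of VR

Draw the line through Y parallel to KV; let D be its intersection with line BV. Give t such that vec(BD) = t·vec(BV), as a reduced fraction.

t = 59/64

Choose coordinates K = (0, 0), M = (1, 0), V = (0, 1), B = (4, 1).
1. R lies on line MV with MR:RV = 3:5 ⇒ R = (5/8, 3/8)
2. Y is the midpoint of VR ⇒ Y = (5/16, 11/16)
through Y parallel to KV: direction (0, 1); meets BV at D = (5/16, 1)
D = B + t·(V−B) with t = 59/64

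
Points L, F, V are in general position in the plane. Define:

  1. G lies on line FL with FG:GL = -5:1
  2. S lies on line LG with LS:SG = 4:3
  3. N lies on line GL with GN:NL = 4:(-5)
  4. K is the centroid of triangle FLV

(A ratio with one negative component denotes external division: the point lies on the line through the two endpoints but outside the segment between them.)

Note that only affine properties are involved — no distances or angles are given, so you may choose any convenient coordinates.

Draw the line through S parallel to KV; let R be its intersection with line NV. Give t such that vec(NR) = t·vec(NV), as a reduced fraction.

t = 31/49

Choose coordinates L = (0, 0), F = (1, 0), V = (0, 1).
1. G lies on line FL with FG:GL = -5:1 ⇒ G = (-1/4, 0)
2. S lies on line LG with LS:SG = 4:3 ⇒ S = (-1/7, 0)
3. N lies on line GL with GN:NL = 4:(-5) ⇒ N = (-5/4, 0)
4. K is the centroid of triangle FLV ⇒ K = (1/3, 1/3)
through S parallel to KV: direction (-1/3, 2/3); meets NV at R = (-45/98, 31/49)
R = N + t·(V−N) with t = 31/49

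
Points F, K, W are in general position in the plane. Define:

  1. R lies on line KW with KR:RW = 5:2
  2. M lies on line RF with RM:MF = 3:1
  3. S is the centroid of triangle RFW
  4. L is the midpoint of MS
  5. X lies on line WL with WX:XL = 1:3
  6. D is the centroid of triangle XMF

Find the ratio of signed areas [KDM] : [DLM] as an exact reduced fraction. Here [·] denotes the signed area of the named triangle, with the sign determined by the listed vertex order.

[KDM]:[DLM] = -289/20

Work in coordinates with F = (0, 0), K = (1, 0), W = (0, 1).
1. R lies on line KW with KR:RW = 5:2 ⇒ R = (2/7, 5/7)
2. M lies on line RF with RM:MF = 3:1 ⇒ M = (1/14, 5/28)
3. S is the centroid of triangle RFW ⇒ S = (2/21, 4/7)
4. L is the midpoint of MS ⇒ L = (1/12, 3/8)
5. X lies on line WL with WX:XL = 1:3 ⇒ X = (1/48, 27/32)
6. D is the centroid of triangle XMF ⇒ D = (31/1008, 229/672)
2·[KDM] = 289/2016, 2·[DLM] = -5/504
[KDM]:[DLM] = 289/2016:-5/504 = -289/20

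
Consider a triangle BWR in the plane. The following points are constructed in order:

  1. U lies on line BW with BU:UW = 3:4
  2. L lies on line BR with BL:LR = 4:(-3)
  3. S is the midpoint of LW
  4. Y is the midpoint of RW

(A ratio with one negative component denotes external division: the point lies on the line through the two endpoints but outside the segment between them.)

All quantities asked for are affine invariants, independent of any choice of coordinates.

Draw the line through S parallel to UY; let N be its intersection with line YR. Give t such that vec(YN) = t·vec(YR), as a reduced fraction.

t = 3/8

Set B = (0, 0), W = (1, 0), R = (0, 1); any affine frame gives the same invariant.
1. U lies on line BW with BU:UW = 3:4 ⇒ U = (3/7, 0)
2. L lies on line BR with BL:LR = 4:(-3) ⇒ L = (0, 4)
3. S is the midpoint of LW ⇒ S = (1/2, 2)
4. Y is the midpoint of RW ⇒ Y = (1/2, 1/2)
through S parallel to UY: direction (1/14, 1/2); meets YR at N = (5/16, 11/16)
N = Y + t·(R−Y) with t = 3/8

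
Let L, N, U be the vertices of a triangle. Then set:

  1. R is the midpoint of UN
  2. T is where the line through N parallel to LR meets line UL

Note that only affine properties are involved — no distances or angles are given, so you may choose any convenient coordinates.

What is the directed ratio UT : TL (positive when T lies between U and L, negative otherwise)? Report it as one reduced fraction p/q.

UT:TL = -2

Choose coordinates L = (0, 0), N = (1, 0), U = (0, 1).
1. R is the midpoint of UN ⇒ R = (1/2, 1/2)
2. T is where the line through N parallel to LR meets line UL ⇒ T = (0, -1)
T = U + t·(L−U) with t = 2, so UT:TL = t:(1−t) = 2:-1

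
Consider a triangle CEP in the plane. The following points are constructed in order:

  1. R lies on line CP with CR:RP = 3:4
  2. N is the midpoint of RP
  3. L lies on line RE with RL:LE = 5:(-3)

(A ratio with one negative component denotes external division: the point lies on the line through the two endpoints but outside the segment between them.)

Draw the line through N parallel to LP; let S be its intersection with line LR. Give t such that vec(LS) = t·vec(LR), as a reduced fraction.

t = 1/2

Assign C = (0, 0), E = (1, 0), P = (0, 1) — the answer is frame-independent, so this choice is without loss of generality.
1. R lies on line CP with CR:RP = 3:4 ⇒ R = (0, 3/7)
2. N is the midpoint of RP ⇒ N = (0, 5/7)
3. L lies on line RE with RL:LE = 5:(-3) ⇒ L = (5/2, -9/14)
through N parallel to LP: direction (-5/2, 23/14); meets LR at S = (5/4, -3/28)
S = L + t·(R−L) with t = 1/2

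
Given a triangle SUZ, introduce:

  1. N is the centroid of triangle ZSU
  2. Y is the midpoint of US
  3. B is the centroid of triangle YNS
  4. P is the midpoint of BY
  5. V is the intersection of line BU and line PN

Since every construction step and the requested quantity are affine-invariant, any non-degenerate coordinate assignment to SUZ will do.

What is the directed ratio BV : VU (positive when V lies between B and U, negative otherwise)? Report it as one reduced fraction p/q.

BV:VU = 1/6

Assign S = (0, 0), U = (1, 0), Z = (0, 1) — the answer is frame-independent, so this choice is without loss of generality.
1. N is the centroid of triangle ZSU ⇒ N = (1/3, 1/3)
2. Y is the midpoint of US ⇒ Y = (1/2, 0)
3. B is the centroid of triangle YNS ⇒ B = (5/18, 1/9)
4. P is the midpoint of BY ⇒ P = (7/18, 1/18)
5. V is the intersection of line BU and line PN ⇒ V = (8/21, 2/21)
V = B + t·(U−B) with t = 1/7, so BV:VU = t:(1−t) = 1/7:6/7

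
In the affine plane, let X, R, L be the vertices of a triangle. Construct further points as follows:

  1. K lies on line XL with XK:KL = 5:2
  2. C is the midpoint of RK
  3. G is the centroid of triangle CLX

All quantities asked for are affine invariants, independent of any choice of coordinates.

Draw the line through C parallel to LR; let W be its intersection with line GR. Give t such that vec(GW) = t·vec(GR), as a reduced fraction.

t = 5/8

Work in coordinates with X = (0, 0), R = (1, 0), L = (0, 1).
1. K lies on line XL with XK:KL = 5:2 ⇒ K = (0, 5/7)
2. C is the midpoint of RK ⇒ C = (1/2, 5/14)
3. G is the centroid of triangle CLX ⇒ G = (1/6, 19/42)
through C parallel to LR: direction (1, -1); meets GR at W = (11/16, 19/112)
W = G + t·(R−G) with t = 5/8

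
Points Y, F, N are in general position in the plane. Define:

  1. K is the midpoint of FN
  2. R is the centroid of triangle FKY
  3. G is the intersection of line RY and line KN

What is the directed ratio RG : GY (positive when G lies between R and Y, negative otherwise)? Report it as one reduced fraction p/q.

Assign Y = (0, 0), F = (1, 0), N = (0, 1) — the answer is frame-independent, so this choice is without loss of generality.
1. K is the midpoint of FN ⇒ K = (1/2, 1/2)
2. R is the centroid of triangle FKY ⇒ R = (1/2, 1/6)
3. G is the intersection of line RY and line KN ⇒ G = (3/4, 1/4)
G = R + t·(Y−R) with t = -1/2, so RG:GY = t:(1−t) = -1/2:3/2

RG:GY = -1/3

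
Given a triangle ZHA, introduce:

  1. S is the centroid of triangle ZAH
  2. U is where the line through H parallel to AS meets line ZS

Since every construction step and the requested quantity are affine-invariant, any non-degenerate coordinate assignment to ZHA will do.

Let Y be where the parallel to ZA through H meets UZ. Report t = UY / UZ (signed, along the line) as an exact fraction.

t = -1/2

Set Z = (0, 0), H = (1, 0), A = (0, 1); any affine frame gives the same invariant.
1. S is the centroid of triangle ZAH ⇒ S = (1/3, 1/3)
2. U is where the line through H parallel to AS meets line ZS ⇒ U = (2/3, 2/3)
through H parallel to ZA: direction (0, 1); meets UZ at Y = (1, 1)
Y = U + t·(Z−U) with t = -1/2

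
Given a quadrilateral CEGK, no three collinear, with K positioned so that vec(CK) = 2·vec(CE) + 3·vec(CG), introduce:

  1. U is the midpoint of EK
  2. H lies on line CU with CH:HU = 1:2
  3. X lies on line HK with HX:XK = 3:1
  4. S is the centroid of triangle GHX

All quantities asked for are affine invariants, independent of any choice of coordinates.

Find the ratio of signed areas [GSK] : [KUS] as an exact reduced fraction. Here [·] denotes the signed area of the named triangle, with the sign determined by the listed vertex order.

Choose coordinates C = (0, 0), E = (1, 0), G = (0, 1), K = (2, 3).
1. U is the midpoint of EK ⇒ U = (3/2, 3/2)
2. H lies on line CU with CH:HU = 1:2 ⇒ H = (1/2, 1/2)
3. X lies on line HK with HX:XK = 3:1 ⇒ X = (13/8, 19/8)
4. S is the centroid of triangle GHX ⇒ S = (17/24, 31/24)
2·[GSK] = 5/6, 2·[KUS] = -13/12
[GSK]:[KUS] = 5/6:-13/12 = -10/13

[GSK]:[KUS] = -10/13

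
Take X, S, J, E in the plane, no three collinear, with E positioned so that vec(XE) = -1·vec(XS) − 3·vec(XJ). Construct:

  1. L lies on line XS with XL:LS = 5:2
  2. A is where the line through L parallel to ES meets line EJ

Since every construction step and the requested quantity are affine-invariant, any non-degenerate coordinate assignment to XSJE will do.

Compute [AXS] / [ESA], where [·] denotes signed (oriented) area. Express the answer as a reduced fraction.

Set X = (0, 0), S = (1, 0), J = (0, 1), E = (-1, -3); any affine frame gives the same invariant.
1. L lies on line XS with XL:LS = 5:2 ⇒ L = (5/7, 0)
2. A is where the line through L parallel to ES meets line EJ ⇒ A = (-29/35, -81/35)
2·[AXS] = -81/35, 2·[ESA] = 6/7
[AXS]:[ESA] = -81/35:6/7 = -27/10

[AXS]:[ESA] = -27/10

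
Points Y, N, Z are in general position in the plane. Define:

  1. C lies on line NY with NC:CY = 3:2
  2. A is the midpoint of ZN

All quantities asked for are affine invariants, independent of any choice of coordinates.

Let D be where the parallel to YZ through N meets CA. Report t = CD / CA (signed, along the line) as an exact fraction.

Choose coordinates Y = (0, 0), N = (1, 0), Z = (0, 1).
1. C lies on line NY with NC:CY = 3:2 ⇒ C = (2/5, 0)
2. A is the midpoint of ZN ⇒ A = (1/2, 1/2)
through N parallel to YZ: direction (0, 1); meets CA at D = (1, 3)
D = C + t·(A−C) with t = 6

t = 6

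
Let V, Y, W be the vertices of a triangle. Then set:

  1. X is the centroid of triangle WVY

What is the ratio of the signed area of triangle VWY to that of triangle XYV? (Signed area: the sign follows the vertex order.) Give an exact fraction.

[VWY]:[XYV] = 3

Work in coordinates with V = (0, 0), Y = (1, 0), W = (0, 1).
1. X is the centroid of triangle WVY ⇒ X = (1/3, 1/3)
2·[VWY] = -1, 2·[XYV] = -1/3
[VWY]:[XYV] = -1:-1/3 = 3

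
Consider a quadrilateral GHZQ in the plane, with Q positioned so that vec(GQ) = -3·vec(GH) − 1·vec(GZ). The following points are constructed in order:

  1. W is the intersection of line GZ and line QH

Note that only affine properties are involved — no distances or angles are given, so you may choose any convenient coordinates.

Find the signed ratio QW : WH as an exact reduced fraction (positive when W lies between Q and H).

Set G = (0, 0), H = (1, 0), Z = (0, 1), Q = (-3, -1); any affine frame gives the same invariant.
1. W is the intersection of line GZ and line QH ⇒ W = (0, -1/4)
W = Q + t·(H−Q) with t = 3/4, so QW:WH = t:(1−t) = 3/4:1/4

QW:WH = 3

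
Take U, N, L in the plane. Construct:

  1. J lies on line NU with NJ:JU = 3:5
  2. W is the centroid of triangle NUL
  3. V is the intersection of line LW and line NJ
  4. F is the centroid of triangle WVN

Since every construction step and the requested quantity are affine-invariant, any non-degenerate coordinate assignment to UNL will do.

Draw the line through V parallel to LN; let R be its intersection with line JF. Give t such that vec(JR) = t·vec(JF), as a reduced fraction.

Assign U = (0, 0), N = (1, 0), L = (0, 1) — the answer is frame-independent, so this choice is without loss of generality.
1. J lies on line NU with NJ:JU = 3:5 ⇒ J = (5/8, 0)
2. W is the centroid of triangle NUL ⇒ W = (1/3, 1/3)
3. V is the intersection of line LW and line NJ ⇒ V = (1/2, 0)
4. F is the centroid of triangle WVN ⇒ F = (11/18, 1/9)
through V parallel to LN: direction (1, -1); meets JF at R = (9/14, -1/7)
R = J + t·(F−J) with t = -9/7

t = -9/7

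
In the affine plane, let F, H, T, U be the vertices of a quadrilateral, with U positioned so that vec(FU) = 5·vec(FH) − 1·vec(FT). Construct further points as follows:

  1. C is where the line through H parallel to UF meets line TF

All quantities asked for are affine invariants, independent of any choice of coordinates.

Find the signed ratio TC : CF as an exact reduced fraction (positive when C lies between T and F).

Work in coordinates with F = (0, 0), H = (1, 0), T = (0, 1), U = (5, -1).
1. C is where the line through H parallel to UF meets line TF ⇒ C = (0, 1/5)
C = T + t·(F−T) with t = 4/5, so TC:CF = t:(1−t) = 4/5:1/5

TC:CF = 4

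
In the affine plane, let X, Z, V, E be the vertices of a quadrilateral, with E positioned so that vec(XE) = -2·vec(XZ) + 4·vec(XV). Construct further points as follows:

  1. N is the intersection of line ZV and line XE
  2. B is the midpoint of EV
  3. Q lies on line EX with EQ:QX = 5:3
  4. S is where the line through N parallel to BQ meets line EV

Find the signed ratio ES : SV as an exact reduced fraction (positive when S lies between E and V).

ES:SV = 2/3

Choose coordinates X = (0, 0), Z = (1, 0), V = (0, 1), E = (-2, 4).
1. N is the intersection of line ZV and line XE ⇒ N = (-1, 2)
2. B is the midpoint of EV ⇒ B = (-1, 5/2)
3. Q lies on line EX with EQ:QX = 5:3 ⇒ Q = (-3/4, 3/2)
4. S is where the line through N parallel to BQ meets line EV ⇒ S = (-6/5, 14/5)
S = E + t·(V−E) with t = 2/5, so ES:SV = t:(1−t) = 2/5:3/5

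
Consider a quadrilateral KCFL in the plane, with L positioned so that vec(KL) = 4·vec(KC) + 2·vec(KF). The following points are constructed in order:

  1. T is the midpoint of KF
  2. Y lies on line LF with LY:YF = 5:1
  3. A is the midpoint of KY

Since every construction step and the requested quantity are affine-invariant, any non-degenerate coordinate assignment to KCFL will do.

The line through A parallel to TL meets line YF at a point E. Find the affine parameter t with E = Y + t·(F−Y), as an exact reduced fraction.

t = -11/2

Assign K = (0, 0), C = (1, 0), F = (0, 1), L = (4, 2) — the answer is frame-independent, so this choice is without loss of generality.
1. T is the midpoint of KF ⇒ T = (0, 1/2)
2. Y lies on line LF with LY:YF = 5:1 ⇒ Y = (2/3, 7/6)
3. A is the midpoint of KY ⇒ A = (1/3, 7/12)
through A parallel to TL: direction (4, 3/2); meets YF at E = (13/3, 25/12)
E = Y + t·(F−Y) with t = -11/2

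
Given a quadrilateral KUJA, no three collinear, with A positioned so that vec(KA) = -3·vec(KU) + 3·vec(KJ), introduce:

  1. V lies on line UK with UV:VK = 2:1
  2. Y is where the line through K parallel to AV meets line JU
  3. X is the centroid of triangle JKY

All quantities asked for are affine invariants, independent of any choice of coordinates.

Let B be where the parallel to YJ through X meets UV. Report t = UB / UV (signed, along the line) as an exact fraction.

t = 1/2

Choose coordinates K = (0, 0), U = (1, 0), J = (0, 1), A = (-3, 3).
1. V lies on line UK with UV:VK = 2:1 ⇒ V = (1/3, 0)
2. Y is where the line through K parallel to AV meets line JU ⇒ Y = (10, -9)
3. X is the centroid of triangle JKY ⇒ X = (10/3, -8/3)
through X parallel to YJ: direction (-10, 10); meets UV at B = (2/3, 0)
B = U + t·(V−U) with t = 1/2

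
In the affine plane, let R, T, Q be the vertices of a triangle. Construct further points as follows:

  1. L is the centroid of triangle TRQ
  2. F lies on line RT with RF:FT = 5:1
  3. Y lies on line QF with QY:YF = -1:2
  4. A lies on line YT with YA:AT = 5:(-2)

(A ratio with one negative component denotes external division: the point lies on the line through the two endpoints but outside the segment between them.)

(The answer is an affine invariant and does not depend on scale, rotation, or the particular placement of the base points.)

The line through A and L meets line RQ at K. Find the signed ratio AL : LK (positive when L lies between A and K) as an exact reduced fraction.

AL:LK = 17/3

Choose coordinates R = (0, 0), T = (1, 0), Q = (0, 1).
1. L is the centroid of triangle TRQ ⇒ L = (1/3, 1/3)
2. F lies on line RT with RF:FT = 5:1 ⇒ F = (5/6, 0)
3. Y lies on line QF with QY:YF = -1:2 ⇒ Y = (-5/6, 2)
4. A lies on line YT with YA:AT = 5:(-2) ⇒ A = (20/9, -4/3)
line AL meets RQ at K = (0, 32/51)
L = A + t·(K−A) with t = 17/20, so AL:LK = 17/20:3/20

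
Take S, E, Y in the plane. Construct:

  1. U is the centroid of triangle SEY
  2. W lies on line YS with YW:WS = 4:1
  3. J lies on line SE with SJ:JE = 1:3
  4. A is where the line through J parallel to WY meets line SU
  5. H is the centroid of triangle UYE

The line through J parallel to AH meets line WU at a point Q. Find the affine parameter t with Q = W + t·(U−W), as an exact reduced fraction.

Assign S = (0, 0), E = (1, 0), Y = (0, 1) — the answer is frame-independent, so this choice is without loss of generality.
1. U is the centroid of triangle SEY ⇒ U = (1/3, 1/3)
2. W lies on line YS with YW:WS = 4:1 ⇒ W = (0, 1/5)
3. J lies on line SE with SJ:JE = 1:3 ⇒ J = (1/4, 0)
4. A is where the line through J parallel to WY meets line SU ⇒ A = (1/4, 1/4)
5. H is the centroid of triangle UYE ⇒ H = (4/9, 4/9)
through J parallel to AH: direction (7/36, 7/36); meets WU at Q = (3/4, 1/2)
Q = W + t·(U−W) with t = 9/4

t = 9/4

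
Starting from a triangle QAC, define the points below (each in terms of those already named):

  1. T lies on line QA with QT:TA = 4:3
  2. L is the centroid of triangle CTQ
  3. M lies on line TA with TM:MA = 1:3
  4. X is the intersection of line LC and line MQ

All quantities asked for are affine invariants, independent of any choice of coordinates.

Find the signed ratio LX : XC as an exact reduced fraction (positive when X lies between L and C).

Assign Q = (0, 0), A = (1, 0), C = (0, 1) — the answer is frame-independent, so this choice is without loss of generality.
1. T lies on line QA with QT:TA = 4:3 ⇒ T = (4/7, 0)
2. L is the centroid of triangle CTQ ⇒ L = (4/21, 1/3)
3. M lies on line TA with TM:MA = 1:3 ⇒ M = (19/28, 0)
4. X is the intersection of line LC and line MQ ⇒ X = (2/7, 0)
X = L + t·(C−L) with t = -1/2, so LX:XC = t:(1−t) = -1/2:3/2

LX:XC = -1/3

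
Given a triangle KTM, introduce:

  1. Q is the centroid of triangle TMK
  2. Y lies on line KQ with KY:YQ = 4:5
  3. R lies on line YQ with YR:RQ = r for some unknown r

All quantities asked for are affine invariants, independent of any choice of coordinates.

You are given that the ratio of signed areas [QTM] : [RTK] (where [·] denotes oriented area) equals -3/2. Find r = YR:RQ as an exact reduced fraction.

Choose coordinates K = (0, 0), T = (1, 0), M = (0, 1).
1. Q is the centroid of triangle TMK ⇒ Q = (1/3, 1/3)
2. Y lies on line KQ with KY:YQ = 4:5 ⇒ Y = (4/27, 4/27)
3. With YR:RQ = r, write λ = r/(r+1) so R = Y + λ·(Q−Y); R is affine-linear in λ
Every point depending on R is an affine combination of R and λ-independent points, so each such coordinate is linear in λ; the λ² term in each signed area is a multiple of (Q−Y)×(Q−Y) = 0, so 2·[QTM] and 2·[RTK] are each linear in λ. Evaluating at λ=0 and λ=1:
  2·[QTM] = 1/3,   2·[RTK] = -5/27·λ − 4/27
So [QTM]:[RTK] = (1/3) / (-5/27·λ − 4/27). Setting this equal to -3/2:
  1/3 = -3/2·(-5/27·λ − 4/27)  ⇒  λ = 2/5
Then r = λ/(1−λ) = (2/5)/(3/5) = 2/3. Check: with r = 2/3, R = (2/9, 2/9) and [QTM]:[RTK] = -3/2 as required.

r = 2/3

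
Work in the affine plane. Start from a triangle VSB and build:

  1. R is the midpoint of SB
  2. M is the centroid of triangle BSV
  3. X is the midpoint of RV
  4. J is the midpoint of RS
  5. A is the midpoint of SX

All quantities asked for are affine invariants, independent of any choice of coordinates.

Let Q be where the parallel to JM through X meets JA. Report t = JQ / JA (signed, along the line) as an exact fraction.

t = 2/3

Choose coordinates V = (0, 0), S = (1, 0), B = (0, 1).
1. R is the midpoint of SB ⇒ R = (1/2, 1/2)
2. M is the centroid of triangle BSV ⇒ M = (1/3, 1/3)
3. X is the midpoint of RV ⇒ X = (1/4, 1/4)
4. J is the midpoint of RS ⇒ J = (3/4, 1/4)
5. A is the midpoint of SX ⇒ A = (5/8, 1/8)
through X parallel to JM: direction (-5/12, 1/12); meets JA at Q = (2/3, 1/6)
Q = J + t·(A−J) with t = 2/3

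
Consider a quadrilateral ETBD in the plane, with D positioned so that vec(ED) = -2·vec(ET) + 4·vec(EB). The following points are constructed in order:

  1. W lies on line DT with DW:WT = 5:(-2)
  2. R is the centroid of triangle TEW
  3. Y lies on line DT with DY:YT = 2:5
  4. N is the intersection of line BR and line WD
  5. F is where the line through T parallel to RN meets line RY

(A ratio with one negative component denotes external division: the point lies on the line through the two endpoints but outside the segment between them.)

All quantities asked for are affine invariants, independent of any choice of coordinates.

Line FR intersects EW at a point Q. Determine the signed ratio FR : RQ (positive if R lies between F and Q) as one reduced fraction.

Set E = (0, 0), T = (1, 0), B = (0, 1), D = (-2, 4); any affine frame gives the same invariant.
1. W lies on line DT with DW:WT = 5:(-2) ⇒ W = (3, -8/3)
2. R is the centroid of triangle TEW ⇒ R = (4/3, -8/9)
3. Y lies on line DT with DY:YT = 2:5 ⇒ Y = (-8/7, 20/7)
4. N is the intersection of line BR and line WD ⇒ N = (-4, 20/3)
5. F is where the line through T parallel to RN meets line RY ⇒ F = (-3, 17/3)
line FR meets EW at Q = (132/73, -352/219)
R = F + t·(Q−F) with t = 73/81, so FR:RQ = 73/81:8/81

FR:RQ = 73/8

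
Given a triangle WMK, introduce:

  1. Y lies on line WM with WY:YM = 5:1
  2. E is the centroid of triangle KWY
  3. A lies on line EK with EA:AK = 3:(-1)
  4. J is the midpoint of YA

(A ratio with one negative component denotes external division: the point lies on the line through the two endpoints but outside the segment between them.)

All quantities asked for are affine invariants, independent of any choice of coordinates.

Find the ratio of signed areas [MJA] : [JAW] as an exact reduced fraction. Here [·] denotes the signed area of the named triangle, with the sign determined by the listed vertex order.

[MJA]:[JAW] = -1/5

Assign W = (0, 0), M = (1, 0), K = (0, 1) — the answer is frame-independent, so this choice is without loss of generality.
1. Y lies on line WM with WY:YM = 5:1 ⇒ Y = (5/6, 0)
2. E is the centroid of triangle KWY ⇒ E = (5/18, 1/3)
3. A lies on line EK with EA:AK = 3:(-1) ⇒ A = (-5/36, 4/3)
4. J is the midpoint of YA ⇒ J = (25/72, 2/3)
2·[MJA] = -1/9, 2·[JAW] = 5/9
[MJA]:[JAW] = -1/9:5/9 = -1/5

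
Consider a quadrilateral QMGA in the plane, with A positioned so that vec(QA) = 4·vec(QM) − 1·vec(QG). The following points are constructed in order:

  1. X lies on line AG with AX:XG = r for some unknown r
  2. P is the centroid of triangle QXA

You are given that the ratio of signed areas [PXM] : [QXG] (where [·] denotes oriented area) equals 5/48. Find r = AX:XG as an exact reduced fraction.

r = 1/4

Set Q = (0, 0), M = (1, 0), G = (0, 1), A = (4, -1); any affine frame gives the same invariant.
1. With AX:XG = r, write λ = r/(r+1) so X = A + λ·(G−A); X is affine-linear in λ
2. P is the centroid of triangle QXA ⇒ P is an affine combination of earlier points and hence also affine-linear in λ
Every point depending on X is an affine combination of X and λ-independent points, so each such coordinate is linear in λ; the λ² term in each signed area is a multiple of (G−A)×(G−A) = 0, so 2·[PXM] and 2·[QXG] are each linear in λ. Evaluating at λ=0 and λ=1:
  2·[PXM] = 1/3,   2·[QXG] = -4·λ + 4
So [PXM]:[QXG] = (1/3) / (-4·λ + 4). Setting this equal to 5/48:
  1/3 = 5/48·(-4·λ + 4)  ⇒  λ = 1/5
Then r = λ/(1−λ) = (1/5)/(4/5) = 1/4. Check: with r = 1/4, X = (16/5, -3/5) and [PXM]:[QXG] = 5/48 as required.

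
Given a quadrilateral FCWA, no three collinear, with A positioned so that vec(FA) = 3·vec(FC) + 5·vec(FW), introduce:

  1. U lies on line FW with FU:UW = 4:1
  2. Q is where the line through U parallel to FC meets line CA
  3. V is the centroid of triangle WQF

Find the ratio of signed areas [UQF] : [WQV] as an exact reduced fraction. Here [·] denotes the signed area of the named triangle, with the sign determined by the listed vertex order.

Set F = (0, 0), C = (1, 0), W = (0, 1), A = (3, 5); any affine frame gives the same invariant.
1. U lies on line FW with FU:UW = 4:1 ⇒ U = (0, 4/5)
2. Q is where the line through U parallel to FC meets line CA ⇒ Q = (33/25, 4/5)
3. V is the centroid of triangle WQF ⇒ V = (11/25, 3/5)
2·[UQF] = -132/125, 2·[WQV] = -11/25
[UQF]:[WQV] = -132/125:-11/25 = 12/5

[UQF]:[WQV] = 12/5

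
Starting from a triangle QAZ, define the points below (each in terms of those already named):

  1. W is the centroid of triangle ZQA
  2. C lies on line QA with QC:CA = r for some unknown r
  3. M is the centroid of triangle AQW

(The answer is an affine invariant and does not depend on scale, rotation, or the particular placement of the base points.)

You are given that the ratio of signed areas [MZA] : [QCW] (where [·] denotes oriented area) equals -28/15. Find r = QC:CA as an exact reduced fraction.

Set Q = (0, 0), A = (1, 0), Z = (0, 1); any affine frame gives the same invariant.
1. W is the centroid of triangle ZQA ⇒ W = (1/3, 1/3)
2. With QC:CA = r, write λ = r/(r+1) so C = Q + λ·(A−Q); C is affine-linear in λ
3. M is the centroid of triangle AQW ⇒ M = (4/9, 1/9)
Every point depending on C is an affine combination of C and λ-independent points, so each such coordinate is linear in λ; the λ² term in each signed area is a multiple of (A−Q)×(A−Q) = 0, so 2·[MZA] and 2·[QCW] are each linear in λ. Evaluating at λ=0 and λ=1:
  2·[MZA] = -4/9,   2·[QCW] = 1/3·λ
So [MZA]:[QCW] = (-4/9) / (1/3·λ). Setting this equal to -28/15:
  -4/9 = -28/15·(1/3·λ)  ⇒  λ = 5/7
Then r = λ/(1−λ) = (5/7)/(2/7) = 5/2. Check: with r = 5/2, C = (5/7, 0) and [MZA]:[QCW] = -28/15 as required.

r = 5/2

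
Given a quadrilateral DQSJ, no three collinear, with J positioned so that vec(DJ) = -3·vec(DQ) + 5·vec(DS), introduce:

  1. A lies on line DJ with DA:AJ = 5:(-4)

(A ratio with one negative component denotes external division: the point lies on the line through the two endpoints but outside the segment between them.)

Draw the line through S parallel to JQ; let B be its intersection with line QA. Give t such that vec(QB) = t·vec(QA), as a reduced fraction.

Choose coordinates D = (0, 0), Q = (1, 0), S = (0, 1), J = (-3, 5).
1. A lies on line DJ with DA:AJ = 5:(-4) ⇒ A = (-15, 25)
through S parallel to JQ: direction (4, -5); meets QA at B = (9/5, -5/4)
B = Q + t·(A−Q) with t = -1/20

t = -1/20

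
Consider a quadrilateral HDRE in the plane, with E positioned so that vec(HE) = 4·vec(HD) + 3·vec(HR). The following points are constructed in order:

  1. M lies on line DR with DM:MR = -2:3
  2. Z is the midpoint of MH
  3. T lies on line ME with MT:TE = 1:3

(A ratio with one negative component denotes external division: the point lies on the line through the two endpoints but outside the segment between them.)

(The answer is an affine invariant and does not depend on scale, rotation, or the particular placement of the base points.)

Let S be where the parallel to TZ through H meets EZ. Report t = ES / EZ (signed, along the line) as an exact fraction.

t = 2/3

Set H = (0, 0), D = (1, 0), R = (0, 1), E = (4, 3); any affine frame gives the same invariant.
1. M lies on line DR with DM:MR = -2:3 ⇒ M = (3, -2)
2. Z is the midpoint of MH ⇒ Z = (3/2, -1)
3. T lies on line ME with MT:TE = 1:3 ⇒ T = (13/4, -3/4)
through H parallel to TZ: direction (-7/4, -1/4); meets EZ at S = (7/3, 1/3)
S = E + t·(Z−E) with t = 2/3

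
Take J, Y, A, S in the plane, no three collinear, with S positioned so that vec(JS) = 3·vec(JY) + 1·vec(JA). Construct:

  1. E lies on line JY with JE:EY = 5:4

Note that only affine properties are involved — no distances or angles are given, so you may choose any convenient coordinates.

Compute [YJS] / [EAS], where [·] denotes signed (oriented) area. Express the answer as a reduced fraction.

Set J = (0, 0), Y = (1, 0), A = (0, 1), S = (3, 1); any affine frame gives the same invariant.
1. E lies on line JY with JE:EY = 5:4 ⇒ E = (5/9, 0)
2·[YJS] = -1, 2·[EAS] = -3
[YJS]:[EAS] = -1:-3 = 1/3

[YJS]:[EAS] = 1/3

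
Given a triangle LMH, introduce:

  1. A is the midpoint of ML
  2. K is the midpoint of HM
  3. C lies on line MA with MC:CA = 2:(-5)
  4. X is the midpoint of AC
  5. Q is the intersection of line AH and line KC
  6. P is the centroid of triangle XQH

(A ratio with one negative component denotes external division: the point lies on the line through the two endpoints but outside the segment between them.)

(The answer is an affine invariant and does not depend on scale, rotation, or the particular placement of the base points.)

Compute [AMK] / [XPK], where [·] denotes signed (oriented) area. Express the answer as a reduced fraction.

[AMK]:[XPK] = -63/11

Choose coordinates L = (0, 0), M = (1, 0), H = (0, 1).
1. A is the midpoint of ML ⇒ A = (1/2, 0)
2. K is the midpoint of HM ⇒ K = (1/2, 1/2)
3. C lies on line MA with MC:CA = 2:(-5) ⇒ C = (4/3, 0)
4. X is the midpoint of AC ⇒ X = (11/12, 0)
5. Q is the intersection of line AH and line KC ⇒ Q = (1/7, 5/7)
6. P is the centroid of triangle XQH ⇒ P = (89/252, 4/7)
2·[AMK] = 1/4, 2·[XPK] = -11/252
[AMK]:[XPK] = 1/4:-11/252 = -63/11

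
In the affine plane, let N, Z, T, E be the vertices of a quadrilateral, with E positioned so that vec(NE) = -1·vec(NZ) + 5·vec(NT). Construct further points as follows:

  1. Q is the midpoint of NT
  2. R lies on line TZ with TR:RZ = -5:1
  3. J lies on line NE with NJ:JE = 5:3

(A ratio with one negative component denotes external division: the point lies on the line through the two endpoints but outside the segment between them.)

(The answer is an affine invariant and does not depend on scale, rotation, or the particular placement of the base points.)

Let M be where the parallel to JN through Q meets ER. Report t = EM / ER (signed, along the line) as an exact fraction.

t = 1/12

Choose coordinates N = (0, 0), Z = (1, 0), T = (0, 1), E = (-1, 5).
1. Q is the midpoint of NT ⇒ Q = (0, 1/2)
2. R lies on line TZ with TR:RZ = -5:1 ⇒ R = (5/4, -1/4)
3. J lies on line NE with NJ:JE = 5:3 ⇒ J = (-5/8, 25/8)
through Q parallel to JN: direction (5/8, -25/8); meets ER at M = (-13/16, 73/16)
M = E + t·(R−E) with t = 1/12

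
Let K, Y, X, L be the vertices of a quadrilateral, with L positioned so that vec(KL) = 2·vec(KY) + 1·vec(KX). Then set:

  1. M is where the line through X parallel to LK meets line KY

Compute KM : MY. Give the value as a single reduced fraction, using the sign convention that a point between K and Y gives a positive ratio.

Choose coordinates K = (0, 0), Y = (1, 0), X = (0, 1), L = (2, 1).
1. M is where the line through X parallel to LK meets line KY ⇒ M = (-2, 0)
M = K + t·(Y−K) with t = -2, so KM:MY = t:(1−t) = -2:3

KM:MY = -2/3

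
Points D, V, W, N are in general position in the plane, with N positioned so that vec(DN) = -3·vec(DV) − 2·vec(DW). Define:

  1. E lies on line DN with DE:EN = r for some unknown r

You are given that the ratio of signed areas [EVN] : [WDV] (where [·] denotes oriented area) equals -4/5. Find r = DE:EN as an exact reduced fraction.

r = 3/2

Assign D = (0, 0), V = (1, 0), W = (0, 1), N = (-3, -2) — the answer is frame-independent, so this choice is without loss of generality.
1. With DE:EN = r, write λ = r/(r+1) so E = D + λ·(N−D); E is affine-linear in λ
Every point depending on E is an affine combination of E and λ-independent points, so each such coordinate is linear in λ; the λ² term in each signed area is a multiple of (N−D)×(N−D) = 0, so 2·[EVN] and 2·[WDV] are each linear in λ. Evaluating at λ=0 and λ=1:
  2·[EVN] = 2·λ − 2,   2·[WDV] = 1
So [EVN]:[WDV] = (2·λ − 2) / (1). Setting this equal to -4/5:
  2·λ − 2 = -4/5·(1)  ⇒  λ = 3/5
Then r = λ/(1−λ) = (3/5)/(2/5) = 3/2. Check: with r = 3/2, E = (-9/5, -6/5) and [EVN]:[WDV] = -4/5 as required.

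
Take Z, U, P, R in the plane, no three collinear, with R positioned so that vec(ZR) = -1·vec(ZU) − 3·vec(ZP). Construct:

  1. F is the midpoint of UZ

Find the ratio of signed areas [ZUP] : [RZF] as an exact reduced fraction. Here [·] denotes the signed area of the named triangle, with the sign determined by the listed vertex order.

Work in coordinates with Z = (0, 0), U = (1, 0), P = (0, 1), R = (-1, -3).
1. F is the midpoint of UZ ⇒ F = (1/2, 0)
2·[ZUP] = 1, 2·[RZF] = -3/2
[ZUP]:[RZF] = 1:-3/2 = -2/3

[ZUP]:[RZF] = -2/3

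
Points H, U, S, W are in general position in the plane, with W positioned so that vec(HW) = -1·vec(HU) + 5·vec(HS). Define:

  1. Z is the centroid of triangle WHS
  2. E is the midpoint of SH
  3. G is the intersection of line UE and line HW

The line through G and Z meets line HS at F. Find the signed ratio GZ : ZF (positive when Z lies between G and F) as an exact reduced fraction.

GZ:ZF = -2/3

Work in coordinates with H = (0, 0), U = (1, 0), S = (0, 1), W = (-1, 5).
1. Z is the centroid of triangle WHS ⇒ Z = (-1/3, 2)
2. E is the midpoint of SH ⇒ E = (0, 1/2)
3. G is the intersection of line UE and line HW ⇒ G = (-1/9, 5/9)
line GZ meets HS at F = (0, -1/6)
Z = G + t·(F−G) with t = -2, so GZ:ZF = -2:3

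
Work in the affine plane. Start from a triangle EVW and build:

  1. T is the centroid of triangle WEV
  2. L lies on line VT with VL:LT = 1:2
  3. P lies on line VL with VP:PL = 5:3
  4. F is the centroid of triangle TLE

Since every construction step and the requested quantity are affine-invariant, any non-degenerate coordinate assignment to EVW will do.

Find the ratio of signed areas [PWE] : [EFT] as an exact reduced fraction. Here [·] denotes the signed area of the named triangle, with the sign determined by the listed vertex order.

[PWE]:[EFT] = 93/8

Work in coordinates with E = (0, 0), V = (1, 0), W = (0, 1).
1. T is the centroid of triangle WEV ⇒ T = (1/3, 1/3)
2. L lies on line VT with VL:LT = 1:2 ⇒ L = (7/9, 1/9)
3. P lies on line VL with VP:PL = 5:3 ⇒ P = (31/36, 5/72)
4. F is the centroid of triangle TLE ⇒ F = (10/27, 4/27)
2·[PWE] = 31/36, 2·[EFT] = 2/27
[PWE]:[EFT] = 31/36:2/27 = 93/8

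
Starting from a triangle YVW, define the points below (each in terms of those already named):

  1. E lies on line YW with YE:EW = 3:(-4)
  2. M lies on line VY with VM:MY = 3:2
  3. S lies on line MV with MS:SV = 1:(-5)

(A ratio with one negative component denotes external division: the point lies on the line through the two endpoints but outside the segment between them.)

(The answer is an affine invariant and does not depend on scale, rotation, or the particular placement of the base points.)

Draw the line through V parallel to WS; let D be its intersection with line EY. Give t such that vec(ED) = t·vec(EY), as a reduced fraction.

t = 7/3

Assign Y = (0, 0), V = (1, 0), W = (0, 1) — the answer is frame-independent, so this choice is without loss of generality.
1. E lies on line YW with YE:EW = 3:(-4) ⇒ E = (0, -3)
2. M lies on line VY with VM:MY = 3:2 ⇒ M = (2/5, 0)
3. S lies on line MV with MS:SV = 1:(-5) ⇒ S = (1/4, 0)
through V parallel to WS: direction (1/4, -1); meets EY at D = (0, 4)
D = E + t·(Y−E) with t = 7/3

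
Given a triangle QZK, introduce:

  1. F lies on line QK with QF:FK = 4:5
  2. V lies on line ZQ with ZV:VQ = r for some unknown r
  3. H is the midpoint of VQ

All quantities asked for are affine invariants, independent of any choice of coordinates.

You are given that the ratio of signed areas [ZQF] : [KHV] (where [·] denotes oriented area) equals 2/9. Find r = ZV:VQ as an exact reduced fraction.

r = -5/4

Assign Q = (0, 0), Z = (1, 0), K = (0, 1) — the answer is frame-independent, so this choice is without loss of generality.
1. F lies on line QK with QF:FK = 4:5 ⇒ F = (0, 4/9)
2. With ZV:VQ = r, write λ = r/(r+1) so V = Z + λ·(Q−Z); V is affine-linear in λ
3. H is the midpoint of VQ ⇒ H is an affine combination of earlier points and hence also affine-linear in λ
Every point depending on V is an affine combination of V and λ-independent points, so each such coordinate is linear in λ; the λ² term in each signed area is a multiple of (Q−Z)×(Q−Z) = 0, so 2·[ZQF] and 2·[KHV] are each linear in λ. Evaluating at λ=0 and λ=1:
  2·[ZQF] = -4/9,   2·[KHV] = -1/2·λ + 1/2
So [ZQF]:[KHV] = (-4/9) / (-1/2·λ + 1/2). Setting this equal to 2/9:
  -4/9 = 2/9·(-1/2·λ + 1/2)  ⇒  λ = 5
Then r = λ/(1−λ) = (5)/(-4) = -5/4. Check: with r = -5/4, V = (-4, 0) and [ZQF]:[KHV] = 2/9 as required.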